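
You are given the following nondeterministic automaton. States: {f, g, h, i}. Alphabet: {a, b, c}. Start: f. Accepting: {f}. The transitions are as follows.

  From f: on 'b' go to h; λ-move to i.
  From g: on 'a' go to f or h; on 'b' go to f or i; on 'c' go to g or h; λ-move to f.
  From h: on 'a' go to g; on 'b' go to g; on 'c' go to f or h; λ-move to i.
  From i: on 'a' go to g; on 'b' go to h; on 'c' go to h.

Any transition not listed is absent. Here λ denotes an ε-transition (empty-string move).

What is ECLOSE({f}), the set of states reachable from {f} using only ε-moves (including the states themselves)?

{f, i}

Begin with {f}.
ε-move f → i; add i.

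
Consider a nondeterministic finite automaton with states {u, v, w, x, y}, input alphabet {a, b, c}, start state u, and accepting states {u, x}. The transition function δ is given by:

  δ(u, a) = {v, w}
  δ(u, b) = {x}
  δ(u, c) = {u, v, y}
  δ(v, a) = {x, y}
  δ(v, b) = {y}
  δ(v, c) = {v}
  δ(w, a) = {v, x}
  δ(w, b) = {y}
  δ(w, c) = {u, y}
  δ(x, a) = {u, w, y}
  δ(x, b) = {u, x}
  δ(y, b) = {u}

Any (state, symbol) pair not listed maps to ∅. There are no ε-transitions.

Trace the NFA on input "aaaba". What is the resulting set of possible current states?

{u, v, w, y}

Start in {u}.
Read 'a': {u} → {v, w}.
Read 'a': {v, w} → {v, x, y}.
Read 'a': {v, x, y} → {u, w, x, y}.
Read 'b': {u, w, x, y} → {u, x, y}.
Read 'a': {u, x, y} → {u, v, w, y}.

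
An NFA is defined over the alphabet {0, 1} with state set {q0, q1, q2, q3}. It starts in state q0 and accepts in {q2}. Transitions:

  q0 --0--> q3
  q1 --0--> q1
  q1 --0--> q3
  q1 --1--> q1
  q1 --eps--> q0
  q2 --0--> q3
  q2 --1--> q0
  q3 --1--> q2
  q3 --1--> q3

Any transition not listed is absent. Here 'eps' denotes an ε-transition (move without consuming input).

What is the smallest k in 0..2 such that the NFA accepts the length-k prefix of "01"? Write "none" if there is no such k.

2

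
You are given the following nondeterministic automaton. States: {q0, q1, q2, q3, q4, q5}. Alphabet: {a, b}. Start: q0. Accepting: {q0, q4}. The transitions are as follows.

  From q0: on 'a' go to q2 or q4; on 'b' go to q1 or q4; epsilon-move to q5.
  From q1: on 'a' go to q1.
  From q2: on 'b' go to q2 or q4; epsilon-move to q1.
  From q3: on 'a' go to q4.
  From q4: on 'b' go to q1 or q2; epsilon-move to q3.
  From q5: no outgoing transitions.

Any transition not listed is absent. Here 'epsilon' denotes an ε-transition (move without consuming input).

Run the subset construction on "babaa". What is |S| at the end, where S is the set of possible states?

1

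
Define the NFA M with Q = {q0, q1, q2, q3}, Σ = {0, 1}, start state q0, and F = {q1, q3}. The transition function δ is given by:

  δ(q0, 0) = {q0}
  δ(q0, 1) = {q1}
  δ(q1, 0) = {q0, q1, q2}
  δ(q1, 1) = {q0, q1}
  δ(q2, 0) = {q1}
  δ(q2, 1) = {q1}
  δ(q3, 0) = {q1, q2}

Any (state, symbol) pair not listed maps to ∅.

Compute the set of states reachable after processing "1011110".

Start in {q0}.
Read '1': {q0} → {q1}.
Read '0': {q1} → {q0, q1, q2}.
Read '1': {q0, q1, q2} → {q0, q1}.
Read '1': {q0, q1} → {q0, q1}.
Read '1': {q0, q1} → {q0, q1}.
Read '1': {q0, q1} → {q0, q1}.
Read '0': {q0, q1} → {q0, q1, q2}.

{q0, q1, q2}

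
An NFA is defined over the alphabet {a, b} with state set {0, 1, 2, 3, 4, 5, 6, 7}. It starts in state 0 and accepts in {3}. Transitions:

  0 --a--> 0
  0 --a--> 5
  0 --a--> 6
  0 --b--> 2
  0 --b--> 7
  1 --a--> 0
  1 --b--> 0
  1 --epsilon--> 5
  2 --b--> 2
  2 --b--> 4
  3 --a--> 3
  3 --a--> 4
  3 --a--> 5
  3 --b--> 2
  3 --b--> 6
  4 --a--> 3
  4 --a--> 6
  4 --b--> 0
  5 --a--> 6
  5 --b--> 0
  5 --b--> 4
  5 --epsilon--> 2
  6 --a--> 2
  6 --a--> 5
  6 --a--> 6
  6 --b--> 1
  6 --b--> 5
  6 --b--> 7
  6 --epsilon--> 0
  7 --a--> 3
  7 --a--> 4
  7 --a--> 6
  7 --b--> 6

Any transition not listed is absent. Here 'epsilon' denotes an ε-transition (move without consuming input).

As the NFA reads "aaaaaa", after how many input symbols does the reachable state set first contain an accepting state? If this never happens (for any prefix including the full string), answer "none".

none

Start in {0}.
Read 'a': {0} → {0, 2, 5, 6}.
Read 'a': {0, 2, 5, 6} → {0, 2, 5, 6}.
Read 'a': {0, 2, 5, 6} → {0, 2, 5, 6}.
Read 'a': {0, 2, 5, 6} → {0, 2, 5, 6}.
Read 'a': {0, 2, 5, 6} → {0, 2, 5, 6}.
Read 'a': {0, 2, 5, 6} → {0, 2, 5, 6}.
No reachable set along the way intersects F.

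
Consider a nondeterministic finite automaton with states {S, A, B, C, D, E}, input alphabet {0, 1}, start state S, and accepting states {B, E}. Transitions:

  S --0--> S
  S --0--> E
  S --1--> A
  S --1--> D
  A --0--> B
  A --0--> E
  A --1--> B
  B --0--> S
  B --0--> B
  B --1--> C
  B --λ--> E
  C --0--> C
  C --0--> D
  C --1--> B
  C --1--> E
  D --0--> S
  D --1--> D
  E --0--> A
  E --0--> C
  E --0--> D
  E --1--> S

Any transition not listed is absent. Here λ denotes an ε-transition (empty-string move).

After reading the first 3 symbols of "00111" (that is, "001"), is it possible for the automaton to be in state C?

No

Start in {S}.
Read '0': {S} → {S, E}.
Read '0': {S, E} → {S, A, C, D, E}.
Read '1': {S, A, C, D, E} → {S, A, B, D, E}.
State C is not in {S, A, B, D, E}.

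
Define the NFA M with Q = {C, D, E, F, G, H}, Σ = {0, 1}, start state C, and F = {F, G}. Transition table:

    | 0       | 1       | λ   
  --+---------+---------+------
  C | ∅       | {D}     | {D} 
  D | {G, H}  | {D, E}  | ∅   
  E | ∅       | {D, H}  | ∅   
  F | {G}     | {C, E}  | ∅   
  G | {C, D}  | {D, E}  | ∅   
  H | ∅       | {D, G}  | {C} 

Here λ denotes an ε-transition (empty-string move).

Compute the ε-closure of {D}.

Begin with {D}.
No ε-moves leave this set, so the closure equals the set itself.

{D}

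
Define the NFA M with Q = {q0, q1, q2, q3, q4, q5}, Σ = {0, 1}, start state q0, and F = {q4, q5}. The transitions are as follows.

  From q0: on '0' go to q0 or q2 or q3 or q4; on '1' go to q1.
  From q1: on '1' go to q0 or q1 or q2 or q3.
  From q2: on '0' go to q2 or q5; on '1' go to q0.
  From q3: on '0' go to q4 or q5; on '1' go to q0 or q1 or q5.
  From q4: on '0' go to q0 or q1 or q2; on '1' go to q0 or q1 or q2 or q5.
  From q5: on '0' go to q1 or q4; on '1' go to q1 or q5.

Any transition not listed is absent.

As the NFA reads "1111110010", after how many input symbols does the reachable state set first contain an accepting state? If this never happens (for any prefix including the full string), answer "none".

3

Start in {q0}.
Read '1': q0→{q1}; now {q1}.
Read '1': q1→{q0, q1, q2, q3}; now {q0, q1, q2, q3}.
Read '1': q0→{q1}, q1→{q0, q1, q2, q3}, q2→{q0}, q3→{q0, q1, q5}; now {q0, q1, q2, q3, q5}.
None of the earlier sets intersect F, but {q0, q1, q2, q3, q5} does.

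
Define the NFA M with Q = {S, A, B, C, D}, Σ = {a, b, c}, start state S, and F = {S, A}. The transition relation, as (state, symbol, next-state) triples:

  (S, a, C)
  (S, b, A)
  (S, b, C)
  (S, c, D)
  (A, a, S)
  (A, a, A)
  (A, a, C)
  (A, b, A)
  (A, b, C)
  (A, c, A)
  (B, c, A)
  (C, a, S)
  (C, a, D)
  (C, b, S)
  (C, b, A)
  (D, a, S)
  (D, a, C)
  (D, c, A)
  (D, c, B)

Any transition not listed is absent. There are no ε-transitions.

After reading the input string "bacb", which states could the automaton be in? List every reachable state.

Start in {S}.
Read 'b': S→{A, C}; now {A, C}.
Read 'a': A→{S, A, C}, C→{S, D}; now {S, A, C, D}.
Read 'c': S→{D}, A→{A}, C→∅, D→{A, B}; now {A, B, D}.
Read 'b': A→{A, C}, B→∅, D→∅; now {A, C}.

{A, C}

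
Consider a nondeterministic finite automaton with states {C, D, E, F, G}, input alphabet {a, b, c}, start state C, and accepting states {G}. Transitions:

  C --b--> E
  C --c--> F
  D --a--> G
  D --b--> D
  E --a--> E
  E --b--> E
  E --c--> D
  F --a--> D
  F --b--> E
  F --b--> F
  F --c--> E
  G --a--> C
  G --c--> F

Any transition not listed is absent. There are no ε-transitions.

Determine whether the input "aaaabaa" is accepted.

No

Start in {C}.
Read 'a': C→∅; now ∅.
The set is empty and remains empty for the remaining 6 symbols.
The final set ∅ contains no accepting state.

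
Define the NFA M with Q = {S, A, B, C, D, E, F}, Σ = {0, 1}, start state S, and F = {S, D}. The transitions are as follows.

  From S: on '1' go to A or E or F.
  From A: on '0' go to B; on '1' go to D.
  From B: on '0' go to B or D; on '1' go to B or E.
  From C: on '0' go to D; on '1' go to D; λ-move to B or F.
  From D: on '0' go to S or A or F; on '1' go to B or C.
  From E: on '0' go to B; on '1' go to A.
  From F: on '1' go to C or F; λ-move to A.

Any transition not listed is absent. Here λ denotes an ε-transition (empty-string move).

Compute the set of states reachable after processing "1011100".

Start in {S}.
Read '1': {S} → {A, E, F}.
Read '0': {A, E, F} → {B}.
Read '1': {B} → {B, E}.
Read '1': {B, E} → {A, B, E}.
Read '1': {A, B, E} → {A, B, D, E}.
Read '0': {A, B, D, E} → {S, A, B, D, F}.
Read '0': {S, A, B, D, F} → {S, A, B, D, F}.

{S, A, B, D, F}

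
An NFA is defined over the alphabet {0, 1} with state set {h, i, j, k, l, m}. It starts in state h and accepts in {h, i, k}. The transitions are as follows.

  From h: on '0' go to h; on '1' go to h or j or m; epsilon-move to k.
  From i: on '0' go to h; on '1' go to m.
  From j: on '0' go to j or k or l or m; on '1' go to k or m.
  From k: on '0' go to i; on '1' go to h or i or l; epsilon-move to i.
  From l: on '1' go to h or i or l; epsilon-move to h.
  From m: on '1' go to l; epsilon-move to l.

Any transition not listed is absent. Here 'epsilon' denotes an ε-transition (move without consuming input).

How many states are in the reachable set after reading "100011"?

Start: ε-closure({h}) = {h, i, k}.
Read '1': h→{h, j, m}, i→{m}, k→{h, i, l}; union {h, i, j, l, m}; ε-closure = {h, i, j, k, l, m}.
Read '0': h→{h}, i→{h}, j→{j, k, l, m}, k→{i}, l→∅, m→∅; now {h, i, j, k, l, m}.
Read '0': h→{h}, i→{h}, j→{j, k, l, m}, k→{i}, l→∅, m→∅; now {h, i, j, k, l, m}.
Read '0': h→{h}, i→{h}, j→{j, k, l, m}, k→{i}, l→∅, m→∅; now {h, i, j, k, l, m}.
Read '1': h→{h, j, m}, i→{m}, j→{k, m}, k→{h, i, l}, l→{h, i, l}, m→{l}; now {h, i, j, k, l, m}.
Read '1': h→{h, j, m}, i→{m}, j→{k, m}, k→{h, i, l}, l→{h, i, l}, m→{l}; now {h, i, j, k, l, m}.
That set has 6 states.

6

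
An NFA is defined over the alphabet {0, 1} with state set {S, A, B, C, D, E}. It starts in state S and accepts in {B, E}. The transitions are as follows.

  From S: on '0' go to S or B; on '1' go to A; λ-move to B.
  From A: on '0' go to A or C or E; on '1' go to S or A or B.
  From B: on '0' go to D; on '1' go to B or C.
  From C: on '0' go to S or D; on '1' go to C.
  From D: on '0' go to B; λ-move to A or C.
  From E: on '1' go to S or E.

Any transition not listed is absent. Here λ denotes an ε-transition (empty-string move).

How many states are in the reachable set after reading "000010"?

6

Start: ε-closure({S}) = {S, B}.
Read '0': {S, B} → {S, A, B, C, D}.
Read '0': {S, A, B, C, D} → {S, A, B, C, D, E}.
Read '0': {S, A, B, C, D, E} → {S, A, B, C, D, E}.
Read '0': {S, A, B, C, D, E} → {S, A, B, C, D, E}.
Read '1': {S, A, B, C, D, E} → {S, A, B, C, E}.
Read '0': {S, A, B, C, E} → {S, A, B, C, D, E}.
That set has 6 states.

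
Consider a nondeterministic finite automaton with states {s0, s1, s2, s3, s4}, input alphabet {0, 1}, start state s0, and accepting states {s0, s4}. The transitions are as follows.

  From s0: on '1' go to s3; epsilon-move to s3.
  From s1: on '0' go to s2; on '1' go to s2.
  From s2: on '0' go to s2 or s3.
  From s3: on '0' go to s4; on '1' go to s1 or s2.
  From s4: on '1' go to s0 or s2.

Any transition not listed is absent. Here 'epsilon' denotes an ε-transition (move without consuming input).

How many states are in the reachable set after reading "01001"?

Start: ε-closure({s0}) = {s0, s3}.
Read '0': s0→∅, s3→{s4}; now {s4}.
Read '1': s4→{s0, s2}; union {s0, s2}; ε-closure = {s0, s2, s3}.
Read '0': s0→∅, s2→{s2, s3}, s3→{s4}; now {s2, s3, s4}.
Read '0': s2→{s2, s3}, s3→{s4}, s4→∅; now {s2, s3, s4}.
Read '1': s2→∅, s3→{s1, s2}, s4→{s0, s2}; union {s0, s1, s2}; ε-closure = {s0, s1, s2, s3}.
That set has 4 states.

4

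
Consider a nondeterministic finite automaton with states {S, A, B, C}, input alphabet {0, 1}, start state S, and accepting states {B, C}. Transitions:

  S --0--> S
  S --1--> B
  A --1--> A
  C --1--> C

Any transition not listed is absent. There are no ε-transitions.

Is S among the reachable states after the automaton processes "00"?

Yes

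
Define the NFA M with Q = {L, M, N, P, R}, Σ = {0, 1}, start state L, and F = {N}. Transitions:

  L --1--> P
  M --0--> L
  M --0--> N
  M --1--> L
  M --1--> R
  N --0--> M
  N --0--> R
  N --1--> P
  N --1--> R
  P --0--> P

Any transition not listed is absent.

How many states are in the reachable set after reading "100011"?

0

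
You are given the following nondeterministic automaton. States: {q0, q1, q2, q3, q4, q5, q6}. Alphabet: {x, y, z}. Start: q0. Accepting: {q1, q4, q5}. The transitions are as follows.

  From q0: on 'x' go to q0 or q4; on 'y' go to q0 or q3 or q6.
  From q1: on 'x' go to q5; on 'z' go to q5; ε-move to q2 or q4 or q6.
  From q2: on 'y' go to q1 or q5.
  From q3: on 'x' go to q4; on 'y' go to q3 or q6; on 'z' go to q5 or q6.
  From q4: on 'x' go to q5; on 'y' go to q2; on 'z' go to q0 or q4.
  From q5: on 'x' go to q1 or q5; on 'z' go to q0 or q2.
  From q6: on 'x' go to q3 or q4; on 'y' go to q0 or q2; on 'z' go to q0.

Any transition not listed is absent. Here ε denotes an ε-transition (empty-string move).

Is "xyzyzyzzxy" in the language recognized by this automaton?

No

Start in {q0}.
Read 'x': {q0} → {q0, q4}.
Read 'y': {q0, q4} → {q0, q2, q3, q6}.
Read 'z': {q0, q2, q3, q6} → {q0, q5, q6}.
Read 'y': {q0, q5, q6} → {q0, q2, q3, q6}.
Read 'z': {q0, q2, q3, q6} → {q0, q5, q6}.
Read 'y': {q0, q5, q6} → {q0, q2, q3, q6}.
Read 'z': {q0, q2, q3, q6} → {q0, q5, q6}.
Read 'z': {q0, q5, q6} → {q0, q2}.
Read 'x': {q0, q2} → {q0, q4}.
Read 'y': {q0, q4} → {q0, q2, q3, q6}.
The final set {q0, q2, q3, q6} contains no accepting state.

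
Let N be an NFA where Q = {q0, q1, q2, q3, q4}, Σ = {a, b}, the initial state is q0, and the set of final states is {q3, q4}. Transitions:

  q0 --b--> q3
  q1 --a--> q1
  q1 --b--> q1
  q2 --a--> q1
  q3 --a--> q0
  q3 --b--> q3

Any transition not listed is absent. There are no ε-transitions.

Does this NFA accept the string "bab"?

Yes

Start in {q0}.
Read 'b': {q0} → {q3}.
Read 'a': {q3} → {q0}.
Read 'b': {q0} → {q3}.
The final set {q3} contains the accepting state q3.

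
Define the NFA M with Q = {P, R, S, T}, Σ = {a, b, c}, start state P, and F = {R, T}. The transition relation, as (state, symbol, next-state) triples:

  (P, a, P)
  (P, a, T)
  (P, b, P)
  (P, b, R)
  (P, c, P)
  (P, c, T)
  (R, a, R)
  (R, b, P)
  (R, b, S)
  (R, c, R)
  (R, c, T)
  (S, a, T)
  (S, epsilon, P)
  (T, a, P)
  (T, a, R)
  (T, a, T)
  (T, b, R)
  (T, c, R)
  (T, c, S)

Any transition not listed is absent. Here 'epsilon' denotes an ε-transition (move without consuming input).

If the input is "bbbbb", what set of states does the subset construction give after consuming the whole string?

Start in {P}.
Read 'b': P→{P, R}; now {P, R}.
Read 'b': P→{P, R}, R→{P, S}; now {P, R, S}.
Read 'b': P→{P, R}, R→{P, S}, S→∅; now {P, R, S}.
Read 'b': P→{P, R}, R→{P, S}, S→∅; now {P, R, S}.
Read 'b': P→{P, R}, R→{P, S}, S→∅; now {P, R, S}.

{P, R, S}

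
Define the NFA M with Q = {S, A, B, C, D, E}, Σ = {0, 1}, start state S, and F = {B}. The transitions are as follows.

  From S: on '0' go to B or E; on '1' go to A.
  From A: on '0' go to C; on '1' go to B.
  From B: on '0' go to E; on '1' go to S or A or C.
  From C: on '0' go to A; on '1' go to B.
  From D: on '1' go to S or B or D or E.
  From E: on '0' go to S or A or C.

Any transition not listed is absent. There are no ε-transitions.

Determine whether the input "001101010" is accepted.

Start in {S}.
Read '0': S→{B, E}; now {B, E}.
Read '0': B→{E}, E→{S, A, C}; now {S, A, C, E}.
Read '1': S→{A}, A→{B}, C→{B}, E→∅; now {A, B}.
Read '1': A→{B}, B→{S, A, C}; now {S, A, B, C}.
Read '0': S→{B, E}, A→{C}, B→{E}, C→{A}; now {A, B, C, E}.
Read '1': A→{B}, B→{S, A, C}, C→{B}, E→∅; now {S, A, B, C}.
Read '0': S→{B, E}, A→{C}, B→{E}, C→{A}; now {A, B, C, E}.
Read '1': A→{B}, B→{S, A, C}, C→{B}, E→∅; now {S, A, B, C}.
Read '0': S→{B, E}, A→{C}, B→{E}, C→{A}; now {A, B, C, E}.
The final set {A, B, C, E} contains the accepting state B.

Yes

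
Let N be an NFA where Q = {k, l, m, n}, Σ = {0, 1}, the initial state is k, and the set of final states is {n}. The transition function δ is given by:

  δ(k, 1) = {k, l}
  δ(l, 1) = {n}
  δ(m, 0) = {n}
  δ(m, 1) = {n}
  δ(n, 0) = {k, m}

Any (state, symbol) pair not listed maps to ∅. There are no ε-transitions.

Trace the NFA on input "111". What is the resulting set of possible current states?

Start in {k}.
Read '1': {k} → {k, l}.
Read '1': {k, l} → {k, l, n}.
Read '1': {k, l, n} → {k, l, n}.

{k, l, n}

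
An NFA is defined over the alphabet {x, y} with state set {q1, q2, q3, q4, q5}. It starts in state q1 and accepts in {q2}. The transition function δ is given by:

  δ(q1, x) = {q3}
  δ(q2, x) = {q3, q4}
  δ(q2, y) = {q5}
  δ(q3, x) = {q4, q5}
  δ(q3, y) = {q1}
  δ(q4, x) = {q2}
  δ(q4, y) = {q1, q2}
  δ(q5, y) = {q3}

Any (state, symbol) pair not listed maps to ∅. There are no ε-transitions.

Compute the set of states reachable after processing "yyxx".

∅

Start in {q1}.
Read 'y': {q1} → ∅.
The set is empty and remains empty for the remaining 3 symbols.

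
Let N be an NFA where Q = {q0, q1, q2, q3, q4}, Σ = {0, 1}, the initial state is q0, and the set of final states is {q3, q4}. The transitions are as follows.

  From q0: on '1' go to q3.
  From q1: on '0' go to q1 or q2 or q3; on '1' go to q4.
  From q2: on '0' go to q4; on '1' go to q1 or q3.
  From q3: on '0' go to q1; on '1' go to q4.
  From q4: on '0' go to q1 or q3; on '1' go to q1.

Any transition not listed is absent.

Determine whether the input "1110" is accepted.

Yes

Start in {q0}.
Read '1': q0→{q3}; now {q3}.
Read '1': q3→{q4}; now {q4}.
Read '1': q4→{q1}; now {q1}.
Read '0': q1→{q1, q2, q3}; now {q1, q2, q3}.
The final set {q1, q2, q3} contains the accepting state q3.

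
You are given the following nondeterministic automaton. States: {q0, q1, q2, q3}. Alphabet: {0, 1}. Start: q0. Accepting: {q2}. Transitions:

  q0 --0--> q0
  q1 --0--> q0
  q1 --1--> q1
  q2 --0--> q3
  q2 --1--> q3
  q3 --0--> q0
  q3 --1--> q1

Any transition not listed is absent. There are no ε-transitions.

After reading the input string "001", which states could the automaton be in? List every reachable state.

∅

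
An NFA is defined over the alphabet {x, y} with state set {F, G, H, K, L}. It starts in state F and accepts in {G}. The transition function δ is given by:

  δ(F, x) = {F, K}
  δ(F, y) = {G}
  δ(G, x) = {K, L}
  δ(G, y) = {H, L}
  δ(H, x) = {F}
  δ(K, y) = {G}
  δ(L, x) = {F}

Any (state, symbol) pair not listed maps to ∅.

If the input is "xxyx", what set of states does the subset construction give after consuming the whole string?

{K, L}

Start in {F}.
Read 'x': F→{F, K}; now {F, K}.
Read 'x': F→{F, K}, K→∅; now {F, K}.
Read 'y': F→{G}, K→{G}; now {G}.
Read 'x': G→{K, L}; now {K, L}.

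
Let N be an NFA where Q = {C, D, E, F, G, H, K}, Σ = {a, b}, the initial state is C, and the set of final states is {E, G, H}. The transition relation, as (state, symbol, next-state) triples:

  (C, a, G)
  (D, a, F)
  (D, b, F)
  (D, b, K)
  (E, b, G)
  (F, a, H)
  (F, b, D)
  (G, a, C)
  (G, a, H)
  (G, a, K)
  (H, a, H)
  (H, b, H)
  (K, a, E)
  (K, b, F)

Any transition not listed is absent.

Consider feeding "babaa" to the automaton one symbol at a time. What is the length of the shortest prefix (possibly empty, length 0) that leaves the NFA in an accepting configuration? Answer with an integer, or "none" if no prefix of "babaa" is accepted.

Start in {C}.
Read 'b': {C} → ∅.
The set is empty and remains empty for the remaining 4 symbols.
No reachable set along the way intersects F.

none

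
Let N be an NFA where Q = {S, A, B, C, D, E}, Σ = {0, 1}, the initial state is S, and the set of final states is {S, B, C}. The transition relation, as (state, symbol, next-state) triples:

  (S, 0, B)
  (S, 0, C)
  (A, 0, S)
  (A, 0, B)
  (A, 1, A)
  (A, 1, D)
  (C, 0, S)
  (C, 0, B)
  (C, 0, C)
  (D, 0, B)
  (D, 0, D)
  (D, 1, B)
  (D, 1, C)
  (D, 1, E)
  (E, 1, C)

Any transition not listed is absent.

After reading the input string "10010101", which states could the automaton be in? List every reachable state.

Start in {S}.
Read '1': {S} → ∅.
The set is empty and remains empty for the remaining 7 symbols.

∅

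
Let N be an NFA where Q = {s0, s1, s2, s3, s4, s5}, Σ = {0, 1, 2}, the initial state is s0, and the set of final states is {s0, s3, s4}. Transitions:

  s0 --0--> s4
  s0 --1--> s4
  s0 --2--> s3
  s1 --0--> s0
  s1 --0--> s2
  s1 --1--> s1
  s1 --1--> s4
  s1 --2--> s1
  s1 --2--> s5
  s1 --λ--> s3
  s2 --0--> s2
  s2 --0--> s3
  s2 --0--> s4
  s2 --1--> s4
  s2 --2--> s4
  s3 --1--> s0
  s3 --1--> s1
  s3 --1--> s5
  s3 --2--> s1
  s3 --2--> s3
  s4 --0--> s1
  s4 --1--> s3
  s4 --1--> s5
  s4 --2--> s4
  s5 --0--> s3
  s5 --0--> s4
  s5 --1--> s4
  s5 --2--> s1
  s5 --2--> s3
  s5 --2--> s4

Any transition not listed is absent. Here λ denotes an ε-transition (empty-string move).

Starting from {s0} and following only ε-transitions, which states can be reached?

Begin with {s0}.
No ε-moves leave this set, so the closure equals the set itself.

{s0}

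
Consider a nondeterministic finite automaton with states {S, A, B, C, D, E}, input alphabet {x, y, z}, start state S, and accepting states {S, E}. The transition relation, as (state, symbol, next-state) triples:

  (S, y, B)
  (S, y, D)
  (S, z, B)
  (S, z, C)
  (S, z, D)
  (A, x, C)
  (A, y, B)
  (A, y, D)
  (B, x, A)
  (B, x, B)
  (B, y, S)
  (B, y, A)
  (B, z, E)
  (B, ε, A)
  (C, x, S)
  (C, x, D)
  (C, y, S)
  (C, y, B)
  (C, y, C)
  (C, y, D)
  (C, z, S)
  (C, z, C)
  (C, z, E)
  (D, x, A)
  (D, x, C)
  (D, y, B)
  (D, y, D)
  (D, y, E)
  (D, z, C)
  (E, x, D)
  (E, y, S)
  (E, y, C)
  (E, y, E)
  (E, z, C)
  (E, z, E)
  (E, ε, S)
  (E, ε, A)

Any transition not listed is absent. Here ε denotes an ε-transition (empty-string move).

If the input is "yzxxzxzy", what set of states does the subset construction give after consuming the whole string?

{S, A, B, C, D, E}

Start in {S}.
Read 'y': S→{B, D}; union {B, D}; ε-closure = {A, B, D}.
Read 'z': A→∅, B→{E}, D→{C}; union {C, E}; ε-closure = {S, A, C, E}.
Read 'x': S→∅, A→{C}, C→{S, D}, E→{D}; now {S, C, D}.
Read 'x': S→∅, C→{S, D}, D→{A, C}; now {S, A, C, D}.
Read 'z': S→{B, C, D}, A→∅, C→{S, C, E}, D→{C}; union {S, B, C, D, E}; ε-closure = {S, A, B, C, D, E}.
Read 'x': S→∅, A→{C}, B→{A, B}, C→{S, D}, D→{A, C}, E→{D}; now {S, A, B, C, D}.
Read 'z': S→{B, C, D}, A→∅, B→{E}, C→{S, C, E}, D→{C}; union {S, B, C, D, E}; ε-closure = {S, A, B, C, D, E}.
Read 'y': S→{B, D}, A→{B, D}, B→{S, A}, C→{S, B, C, D}, D→{B, D, E}, E→{S, C, E}; now {S, A, B, C, D, E}.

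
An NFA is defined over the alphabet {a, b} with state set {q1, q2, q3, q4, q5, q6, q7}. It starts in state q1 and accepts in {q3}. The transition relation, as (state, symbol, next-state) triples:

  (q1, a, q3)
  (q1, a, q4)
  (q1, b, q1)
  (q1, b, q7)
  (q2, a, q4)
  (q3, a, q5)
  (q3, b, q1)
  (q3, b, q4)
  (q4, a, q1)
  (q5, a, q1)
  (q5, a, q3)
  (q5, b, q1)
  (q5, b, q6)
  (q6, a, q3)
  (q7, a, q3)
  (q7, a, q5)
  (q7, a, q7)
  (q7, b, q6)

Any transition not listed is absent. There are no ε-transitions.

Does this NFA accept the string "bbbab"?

Start in {q1}.
Read 'b': {q1} → {q1, q7}.
Read 'b': {q1, q7} → {q1, q6, q7}.
Read 'b': {q1, q6, q7} → {q1, q6, q7}.
Read 'a': {q1, q6, q7} → {q3, q4, q5, q7}.
Read 'b': {q3, q4, q5, q7} → {q1, q4, q6}.
The final set {q1, q4, q6} contains no accepting state.

No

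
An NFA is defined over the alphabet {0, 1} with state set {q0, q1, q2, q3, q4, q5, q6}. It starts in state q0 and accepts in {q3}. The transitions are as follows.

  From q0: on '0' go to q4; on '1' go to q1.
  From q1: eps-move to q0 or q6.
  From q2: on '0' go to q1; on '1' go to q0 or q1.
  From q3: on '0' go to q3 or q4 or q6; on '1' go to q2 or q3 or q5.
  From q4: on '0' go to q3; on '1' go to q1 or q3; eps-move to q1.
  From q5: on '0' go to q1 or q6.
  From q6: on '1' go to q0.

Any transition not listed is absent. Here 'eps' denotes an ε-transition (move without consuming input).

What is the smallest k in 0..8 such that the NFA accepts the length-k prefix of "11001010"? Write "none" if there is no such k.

Start in {q0}.
Read '1': {q0} → {q0, q1, q6}.
Read '1': {q0, q1, q6} → {q0, q1, q6}.
Read '0': {q0, q1, q6} → {q0, q1, q4, q6}.
Read '0': {q0, q1, q4, q6} → {q0, q1, q3, q4, q6}.
None of the earlier sets intersect F, but {q0, q1, q3, q4, q6} does.

4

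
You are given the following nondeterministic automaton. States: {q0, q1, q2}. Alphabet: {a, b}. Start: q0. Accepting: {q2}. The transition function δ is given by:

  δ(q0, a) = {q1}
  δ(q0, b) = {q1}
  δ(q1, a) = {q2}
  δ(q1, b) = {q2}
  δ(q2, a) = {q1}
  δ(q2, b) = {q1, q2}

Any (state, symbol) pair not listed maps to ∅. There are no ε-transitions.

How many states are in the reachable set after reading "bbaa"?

Start in {q0}.
Read 'b': q0→{q1}; now {q1}.
Read 'b': q1→{q2}; now {q2}.
Read 'a': q2→{q1}; now {q1}.
Read 'a': q1→{q2}; now {q2}.
That set has 1 state.

1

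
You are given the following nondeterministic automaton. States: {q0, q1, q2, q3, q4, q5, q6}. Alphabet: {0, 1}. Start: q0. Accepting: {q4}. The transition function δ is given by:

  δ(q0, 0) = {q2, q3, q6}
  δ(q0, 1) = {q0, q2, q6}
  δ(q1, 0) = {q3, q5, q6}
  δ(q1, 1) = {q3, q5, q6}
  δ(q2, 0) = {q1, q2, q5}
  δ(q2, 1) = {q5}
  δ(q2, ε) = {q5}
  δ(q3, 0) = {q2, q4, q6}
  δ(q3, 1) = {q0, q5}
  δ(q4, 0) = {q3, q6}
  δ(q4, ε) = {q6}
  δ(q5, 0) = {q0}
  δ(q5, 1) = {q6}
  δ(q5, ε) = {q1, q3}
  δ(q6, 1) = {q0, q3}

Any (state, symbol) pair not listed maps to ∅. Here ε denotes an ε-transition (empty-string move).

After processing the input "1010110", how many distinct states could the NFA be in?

7

Start in {q0}.
Read '1': {q0} → {q0, q1, q2, q3, q5, q6}.
Read '0': {q0, q1, q2, q3, q5, q6} → {q0, q1, q2, q3, q4, q5, q6}.
Read '1': {q0, q1, q2, q3, q4, q5, q6} → {q0, q1, q2, q3, q5, q6}.
Read '0': {q0, q1, q2, q3, q5, q6} → {q0, q1, q2, q3, q4, q5, q6}.
Read '1': {q0, q1, q2, q3, q4, q5, q6} → {q0, q1, q2, q3, q5, q6}.
Read '1': {q0, q1, q2, q3, q5, q6} → {q0, q1, q2, q3, q5, q6}.
Read '0': {q0, q1, q2, q3, q5, q6} → {q0, q1, q2, q3, q4, q5, q6}.
That set has 7 states.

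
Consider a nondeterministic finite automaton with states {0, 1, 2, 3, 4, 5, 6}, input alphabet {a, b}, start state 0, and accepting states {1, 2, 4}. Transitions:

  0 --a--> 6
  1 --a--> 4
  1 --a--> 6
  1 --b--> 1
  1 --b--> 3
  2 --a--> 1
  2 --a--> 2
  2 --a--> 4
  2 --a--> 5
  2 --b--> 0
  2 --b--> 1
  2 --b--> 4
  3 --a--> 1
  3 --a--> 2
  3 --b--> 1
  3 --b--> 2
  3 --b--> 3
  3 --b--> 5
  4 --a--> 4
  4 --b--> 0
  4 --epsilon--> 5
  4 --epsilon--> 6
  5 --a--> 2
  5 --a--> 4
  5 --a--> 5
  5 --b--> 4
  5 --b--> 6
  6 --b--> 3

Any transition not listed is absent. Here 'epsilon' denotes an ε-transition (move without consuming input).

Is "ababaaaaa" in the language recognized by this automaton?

Start in {0}.
Read 'a': {0} → {6}.
Read 'b': {6} → {3}.
Read 'a': {3} → {1, 2}.
Read 'b': {1, 2} → {0, 1, 3, 4, 5, 6}.
Read 'a': {0, 1, 3, 4, 5, 6} → {1, 2, 4, 5, 6}.
Read 'a': {1, 2, 4, 5, 6} → {1, 2, 4, 5, 6}.
Read 'a': {1, 2, 4, 5, 6} → {1, 2, 4, 5, 6}.
Read 'a': {1, 2, 4, 5, 6} → {1, 2, 4, 5, 6}.
Read 'a': {1, 2, 4, 5, 6} → {1, 2, 4, 5, 6}.
The final set {1, 2, 4, 5, 6} contains the accepting states 1, 2, 4.

Yes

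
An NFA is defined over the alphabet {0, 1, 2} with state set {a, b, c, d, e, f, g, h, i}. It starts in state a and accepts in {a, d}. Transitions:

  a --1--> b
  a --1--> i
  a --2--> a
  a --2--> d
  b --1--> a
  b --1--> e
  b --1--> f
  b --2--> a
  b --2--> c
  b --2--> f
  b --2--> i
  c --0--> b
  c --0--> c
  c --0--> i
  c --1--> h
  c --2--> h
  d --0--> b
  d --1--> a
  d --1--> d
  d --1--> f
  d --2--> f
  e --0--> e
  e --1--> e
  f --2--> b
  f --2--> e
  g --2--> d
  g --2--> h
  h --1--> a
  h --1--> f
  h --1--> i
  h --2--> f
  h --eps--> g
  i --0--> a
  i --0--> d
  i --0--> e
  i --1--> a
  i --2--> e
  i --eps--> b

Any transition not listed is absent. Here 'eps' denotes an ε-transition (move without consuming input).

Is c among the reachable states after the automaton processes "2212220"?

Yes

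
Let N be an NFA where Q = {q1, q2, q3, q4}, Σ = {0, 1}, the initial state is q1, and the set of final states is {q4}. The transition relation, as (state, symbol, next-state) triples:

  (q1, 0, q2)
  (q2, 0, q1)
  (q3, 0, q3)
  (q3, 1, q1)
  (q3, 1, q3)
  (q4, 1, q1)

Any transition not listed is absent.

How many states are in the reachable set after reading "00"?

1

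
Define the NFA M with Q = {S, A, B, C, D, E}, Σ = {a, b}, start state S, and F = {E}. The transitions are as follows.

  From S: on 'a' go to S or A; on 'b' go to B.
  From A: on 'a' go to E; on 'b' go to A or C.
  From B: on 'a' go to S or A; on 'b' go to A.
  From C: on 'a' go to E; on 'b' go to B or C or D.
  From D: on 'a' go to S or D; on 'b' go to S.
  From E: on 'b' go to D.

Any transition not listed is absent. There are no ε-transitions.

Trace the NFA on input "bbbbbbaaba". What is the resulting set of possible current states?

{S, A, D, E}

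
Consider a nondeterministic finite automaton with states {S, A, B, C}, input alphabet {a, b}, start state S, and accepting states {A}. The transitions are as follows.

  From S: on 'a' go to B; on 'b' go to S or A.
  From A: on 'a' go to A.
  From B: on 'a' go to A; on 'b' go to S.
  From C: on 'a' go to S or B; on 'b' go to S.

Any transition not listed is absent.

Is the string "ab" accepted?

Start in {S}.
Read 'a': S→{B}; now {B}.
Read 'b': B→{S}; now {S}.
The final set {S} contains no accepting state.

No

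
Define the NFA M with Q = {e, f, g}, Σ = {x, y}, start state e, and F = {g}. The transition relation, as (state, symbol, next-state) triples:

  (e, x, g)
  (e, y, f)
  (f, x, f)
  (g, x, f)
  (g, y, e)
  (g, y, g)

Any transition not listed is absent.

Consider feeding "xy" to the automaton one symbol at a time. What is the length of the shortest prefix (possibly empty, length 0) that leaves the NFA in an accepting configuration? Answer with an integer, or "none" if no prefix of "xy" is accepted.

1

Start in {e}.
Read 'x': {e} → {g}.
None of the earlier sets intersect F, but {g} does.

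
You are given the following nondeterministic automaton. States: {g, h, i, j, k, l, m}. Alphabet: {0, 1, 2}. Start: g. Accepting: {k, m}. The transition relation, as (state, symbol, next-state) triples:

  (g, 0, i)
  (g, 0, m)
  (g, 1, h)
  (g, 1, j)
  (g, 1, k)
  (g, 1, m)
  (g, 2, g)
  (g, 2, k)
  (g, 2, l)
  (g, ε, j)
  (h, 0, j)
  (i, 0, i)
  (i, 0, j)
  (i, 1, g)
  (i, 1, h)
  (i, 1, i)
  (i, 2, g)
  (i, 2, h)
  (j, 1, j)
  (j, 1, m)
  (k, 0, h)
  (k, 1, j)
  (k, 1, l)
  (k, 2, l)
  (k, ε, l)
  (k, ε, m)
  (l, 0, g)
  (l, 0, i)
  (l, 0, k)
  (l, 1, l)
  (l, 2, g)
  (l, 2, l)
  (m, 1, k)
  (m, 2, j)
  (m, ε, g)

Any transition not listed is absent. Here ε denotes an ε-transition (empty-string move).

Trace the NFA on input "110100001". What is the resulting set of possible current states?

Start: ε-closure({g}) = {g, j}.
Read '1': g→{h, j, k, m}, j→{j, m}; union {h, j, k, m}; ε-closure = {g, h, j, k, l, m}.
Read '1': g→{h, j, k, m}, h→∅, j→{j, m}, k→{j, l}, l→{l}, m→{k}; union {h, j, k, l, m}; ε-closure = {g, h, j, k, l, m}.
Read '0': g→{i, m}, h→{j}, j→∅, k→{h}, l→{g, i, k}, m→∅; union {g, h, i, j, k, m}; ε-closure = {g, h, i, j, k, l, m}.
Read '1': g→{h, j, k, m}, h→∅, i→{g, h, i}, j→{j, m}, k→{j, l}, l→{l}, m→{k}; now {g, h, i, j, k, l, m}.
Read '0': g→{i, m}, h→{j}, i→{i, j}, j→∅, k→{h}, l→{g, i, k}, m→∅; union {g, h, i, j, k, m}; ε-closure = {g, h, i, j, k, l, m}.
Read '0': g→{i, m}, h→{j}, i→{i, j}, j→∅, k→{h}, l→{g, i, k}, m→∅; union {g, h, i, j, k, m}; ε-closure = {g, h, i, j, k, l, m}.
Read '0': g→{i, m}, h→{j}, i→{i, j}, j→∅, k→{h}, l→{g, i, k}, m→∅; union {g, h, i, j, k, m}; ε-closure = {g, h, i, j, k, l, m}.
Read '0': g→{i, m}, h→{j}, i→{i, j}, j→∅, k→{h}, l→{g, i, k}, m→∅; union {g, h, i, j, k, m}; ε-closure = {g, h, i, j, k, l, m}.
Read '1': g→{h, j, k, m}, h→∅, i→{g, h, i}, j→{j, m}, k→{j, l}, l→{l}, m→{k}; now {g, h, i, j, k, l, m}.

{g, h, i, j, k, l, m}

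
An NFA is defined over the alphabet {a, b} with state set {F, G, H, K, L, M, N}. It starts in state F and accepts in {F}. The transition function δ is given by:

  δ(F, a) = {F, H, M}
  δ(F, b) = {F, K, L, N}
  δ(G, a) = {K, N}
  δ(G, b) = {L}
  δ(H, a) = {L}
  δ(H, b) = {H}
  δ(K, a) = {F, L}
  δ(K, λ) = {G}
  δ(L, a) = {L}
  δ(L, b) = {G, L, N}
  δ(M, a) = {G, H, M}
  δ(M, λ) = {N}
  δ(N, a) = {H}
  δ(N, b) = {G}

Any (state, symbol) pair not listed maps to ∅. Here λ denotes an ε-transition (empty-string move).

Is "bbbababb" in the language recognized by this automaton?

Start in {F}.
Read 'b': F→{F, K, L, N}; union {F, K, L, N}; ε-closure = {F, G, K, L, N}.
Read 'b': F→{F, K, L, N}, G→{L}, K→∅, L→{G, L, N}, N→{G}; now {F, G, K, L, N}.
Read 'b': F→{F, K, L, N}, G→{L}, K→∅, L→{G, L, N}, N→{G}; now {F, G, K, L, N}.
Read 'a': F→{F, H, M}, G→{K, N}, K→{F, L}, L→{L}, N→{H}; union {F, H, K, L, M, N}; ε-closure = {F, G, H, K, L, M, N}.
Read 'b': F→{F, K, L, N}, G→{L}, H→{H}, K→∅, L→{G, L, N}, M→∅, N→{G}; now {F, G, H, K, L, N}.
Read 'a': F→{F, H, M}, G→{K, N}, H→{L}, K→{F, L}, L→{L}, N→{H}; union {F, H, K, L, M, N}; ε-closure = {F, G, H, K, L, M, N}.
Read 'b': F→{F, K, L, N}, G→{L}, H→{H}, K→∅, L→{G, L, N}, M→∅, N→{G}; now {F, G, H, K, L, N}.
Read 'b': F→{F, K, L, N}, G→{L}, H→{H}, K→∅, L→{G, L, N}, N→{G}; now {F, G, H, K, L, N}.
The final set {F, G, H, K, L, N} contains the accepting state F.

Yes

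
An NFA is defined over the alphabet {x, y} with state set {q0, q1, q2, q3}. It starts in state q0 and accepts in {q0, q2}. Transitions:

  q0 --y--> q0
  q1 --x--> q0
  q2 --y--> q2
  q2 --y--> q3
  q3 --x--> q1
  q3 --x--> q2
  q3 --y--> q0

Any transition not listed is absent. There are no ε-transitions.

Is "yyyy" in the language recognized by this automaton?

Yes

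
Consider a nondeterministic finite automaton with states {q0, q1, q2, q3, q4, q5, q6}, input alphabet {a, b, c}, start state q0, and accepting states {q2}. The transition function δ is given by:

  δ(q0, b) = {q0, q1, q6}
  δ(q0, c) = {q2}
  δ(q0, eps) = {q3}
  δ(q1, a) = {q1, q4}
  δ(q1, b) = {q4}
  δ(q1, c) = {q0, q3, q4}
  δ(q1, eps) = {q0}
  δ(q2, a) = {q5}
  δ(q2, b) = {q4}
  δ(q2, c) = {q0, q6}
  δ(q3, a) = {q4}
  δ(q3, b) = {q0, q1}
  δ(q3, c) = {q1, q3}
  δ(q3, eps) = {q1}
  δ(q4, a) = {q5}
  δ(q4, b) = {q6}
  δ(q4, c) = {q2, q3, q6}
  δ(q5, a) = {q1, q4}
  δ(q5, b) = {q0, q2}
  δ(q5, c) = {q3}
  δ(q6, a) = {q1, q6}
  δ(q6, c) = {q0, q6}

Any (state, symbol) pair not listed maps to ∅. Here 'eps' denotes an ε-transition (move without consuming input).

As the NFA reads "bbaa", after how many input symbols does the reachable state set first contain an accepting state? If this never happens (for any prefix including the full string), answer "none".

Start: ε-closure({q0}) = {q0, q1, q3}.
Read 'b': q0→{q0, q1, q6}, q1→{q4}, q3→{q0, q1}; union {q0, q1, q4, q6}; ε-closure = {q0, q1, q3, q4, q6}.
Read 'b': q0→{q0, q1, q6}, q1→{q4}, q3→{q0, q1}, q4→{q6}, q6→∅; union {q0, q1, q4, q6}; ε-closure = {q0, q1, q3, q4, q6}.
Read 'a': q0→∅, q1→{q1, q4}, q3→{q4}, q4→{q5}, q6→{q1, q6}; union {q1, q4, q5, q6}; ε-closure = {q0, q1, q3, q4, q5, q6}.
Read 'a': q0→∅, q1→{q1, q4}, q3→{q4}, q4→{q5}, q5→{q1, q4}, q6→{q1, q6}; union {q1, q4, q5, q6}; ε-closure = {q0, q1, q3, q4, q5, q6}.
No reachable set along the way intersects F.

none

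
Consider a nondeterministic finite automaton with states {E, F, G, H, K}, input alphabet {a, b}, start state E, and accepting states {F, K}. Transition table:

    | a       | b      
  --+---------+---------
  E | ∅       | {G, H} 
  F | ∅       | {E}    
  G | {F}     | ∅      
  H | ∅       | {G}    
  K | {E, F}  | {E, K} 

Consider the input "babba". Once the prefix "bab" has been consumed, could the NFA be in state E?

Start in {E}.
Read 'b': E→{G, H}; now {G, H}.
Read 'a': G→{F}, H→∅; now {F}.
Read 'b': F→{E}; now {E}.
State E is in {E}.

Yes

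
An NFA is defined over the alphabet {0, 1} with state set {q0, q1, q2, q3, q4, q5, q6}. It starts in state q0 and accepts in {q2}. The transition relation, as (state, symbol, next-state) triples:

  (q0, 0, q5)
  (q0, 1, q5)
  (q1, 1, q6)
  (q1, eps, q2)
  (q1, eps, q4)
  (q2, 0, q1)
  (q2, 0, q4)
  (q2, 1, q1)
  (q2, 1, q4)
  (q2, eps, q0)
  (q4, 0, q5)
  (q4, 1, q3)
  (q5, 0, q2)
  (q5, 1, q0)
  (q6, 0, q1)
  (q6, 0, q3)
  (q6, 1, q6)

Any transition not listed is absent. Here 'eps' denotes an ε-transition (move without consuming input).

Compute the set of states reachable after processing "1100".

Start in {q0}.
Read '1': {q0} → {q5}.
Read '1': {q5} → {q0}.
Read '0': {q0} → {q5}.
Read '0': {q5} → {q0, q2}.

{q0, q2}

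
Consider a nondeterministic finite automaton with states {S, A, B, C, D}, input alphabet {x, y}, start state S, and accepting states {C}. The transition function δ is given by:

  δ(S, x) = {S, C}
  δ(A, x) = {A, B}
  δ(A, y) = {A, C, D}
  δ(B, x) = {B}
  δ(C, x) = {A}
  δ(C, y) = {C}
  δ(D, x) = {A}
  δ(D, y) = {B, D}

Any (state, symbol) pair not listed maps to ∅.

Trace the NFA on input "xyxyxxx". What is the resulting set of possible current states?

{A, B}

Start in {S}.
Read 'x': S→{S, C}; now {S, C}.
Read 'y': S→∅, C→{C}; now {C}.
Read 'x': C→{A}; now {A}.
Read 'y': A→{A, C, D}; now {A, C, D}.
Read 'x': A→{A, B}, C→{A}, D→{A}; now {A, B}.
Read 'x': A→{A, B}, B→{B}; now {A, B}.
Read 'x': A→{A, B}, B→{B}; now {A, B}.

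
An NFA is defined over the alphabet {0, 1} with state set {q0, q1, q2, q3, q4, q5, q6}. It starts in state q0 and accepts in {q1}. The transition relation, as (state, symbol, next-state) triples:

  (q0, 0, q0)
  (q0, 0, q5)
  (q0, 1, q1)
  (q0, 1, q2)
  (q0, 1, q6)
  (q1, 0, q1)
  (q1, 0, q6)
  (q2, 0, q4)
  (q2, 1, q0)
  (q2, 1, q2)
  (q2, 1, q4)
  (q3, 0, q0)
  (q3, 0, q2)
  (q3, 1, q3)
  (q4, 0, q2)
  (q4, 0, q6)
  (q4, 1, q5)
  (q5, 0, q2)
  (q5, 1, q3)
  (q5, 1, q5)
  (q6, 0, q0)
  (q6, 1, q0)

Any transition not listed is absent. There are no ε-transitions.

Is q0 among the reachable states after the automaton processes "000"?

Yes

Start in {q0}.
Read '0': q0→{q0, q5}; now {q0, q5}.
Read '0': q0→{q0, q5}, q5→{q2}; now {q0, q2, q5}.
Read '0': q0→{q0, q5}, q2→{q4}, q5→{q2}; now {q0, q2, q4, q5}.
State q0 is in {q0, q2, q4, q5}.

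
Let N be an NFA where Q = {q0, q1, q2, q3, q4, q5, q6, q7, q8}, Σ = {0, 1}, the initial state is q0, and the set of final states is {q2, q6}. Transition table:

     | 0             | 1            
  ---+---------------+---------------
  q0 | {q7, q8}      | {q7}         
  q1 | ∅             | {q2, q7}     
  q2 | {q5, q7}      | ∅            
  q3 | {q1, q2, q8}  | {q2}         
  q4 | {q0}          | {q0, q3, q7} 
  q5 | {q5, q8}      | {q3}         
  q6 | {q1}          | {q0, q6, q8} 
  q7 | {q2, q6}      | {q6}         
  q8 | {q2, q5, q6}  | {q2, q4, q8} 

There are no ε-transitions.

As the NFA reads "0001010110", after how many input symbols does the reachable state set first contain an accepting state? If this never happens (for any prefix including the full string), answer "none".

2

Start in {q0}.
Read '0': q0→{q7, q8}; now {q7, q8}.
Read '0': q7→{q2, q6}, q8→{q2, q5, q6}; now {q2, q5, q6}.
None of the earlier sets intersect F, but {q2, q5, q6} does.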